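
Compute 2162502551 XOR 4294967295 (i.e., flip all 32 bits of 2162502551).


2162502551 ^ 4294967295 = 2132464744

2132464744


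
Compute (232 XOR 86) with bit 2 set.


Step 1: 232 ^ 86 = 190
Step 2: 190 | (1 << 2) = 190 | 4 = 190

190


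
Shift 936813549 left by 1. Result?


0b110111110101101010001111101101 << 1 = 0b1101111101011010100011111011010 = 1873627098

1873627098


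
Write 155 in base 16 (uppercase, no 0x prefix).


155 = 9B hex

9B


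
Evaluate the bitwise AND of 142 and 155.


0b10001110 & 0b10011011 = 0b10001010 = 138

138


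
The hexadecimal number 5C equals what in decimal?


5C hex = 92 decimal

92


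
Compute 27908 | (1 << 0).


27908 | (1 << 0) = 27908 | 1 = 27909

27909


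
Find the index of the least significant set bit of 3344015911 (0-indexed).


0b11000111010100011010001000100111. Lowest set bit at position 0

0


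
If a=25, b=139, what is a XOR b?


25 ^ 139 = 146

146


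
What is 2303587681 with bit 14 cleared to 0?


2303587681 & ~(1 << 14) = 2303571297

2303571297


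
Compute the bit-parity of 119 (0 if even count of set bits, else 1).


0b1110111 has 6 ones => parity 0

0


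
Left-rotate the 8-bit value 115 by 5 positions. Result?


Rotate 0b1110011 left by 5 (8-bit) = 0b1101110 = 110

110


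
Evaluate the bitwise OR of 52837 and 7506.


0b1100111001100101 | 0b1110101010010 = 0b1101111101110111 = 57207

57207


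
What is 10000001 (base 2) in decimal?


10000001 in decimal = 129

129


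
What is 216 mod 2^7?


216 & 127 = 88

88


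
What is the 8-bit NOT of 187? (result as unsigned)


~0b10111011 = 0b1000100 = 68 (8-bit unsigned)

68


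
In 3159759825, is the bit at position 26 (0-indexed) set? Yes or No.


0b10111100010101100001101111010001, bit 26 = 1. Yes

Yes


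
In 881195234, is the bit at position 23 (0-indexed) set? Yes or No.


0b110100100001011111100011100010, bit 23 = 1. Yes

Yes


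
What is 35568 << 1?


0b1000101011110000 << 1 = 0b10001010111100000 = 71136

71136


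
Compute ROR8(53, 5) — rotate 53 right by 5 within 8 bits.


Rotate 0b110101 right by 5 (8-bit) = 0b10101001 = 169

169


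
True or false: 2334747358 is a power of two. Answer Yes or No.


0b10001011001010010110101011011110. Multiple bits set => No

No


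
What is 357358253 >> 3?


0b10101010011001101101010101101 >> 3 = 0b10101010011001101101010101 = 44669781

44669781


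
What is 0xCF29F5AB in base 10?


CF29F5AB hex = 3475633579 decimal

3475633579


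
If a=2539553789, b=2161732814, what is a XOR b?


2539553789 ^ 2161732814 = 394784563

394784563


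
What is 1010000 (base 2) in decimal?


1010000 in decimal = 80

80


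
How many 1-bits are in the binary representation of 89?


0b1011001 has 4 set bits

4


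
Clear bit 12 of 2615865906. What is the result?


2615865906 & ~(1 << 12) = 2615861810

2615861810


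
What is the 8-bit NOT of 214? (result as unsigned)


~0b11010110 = 0b101001 = 41 (8-bit unsigned)

41


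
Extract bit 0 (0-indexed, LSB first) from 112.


0b1110000, position 0 = 0

0


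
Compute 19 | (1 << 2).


19 | (1 << 2) = 19 | 4 = 23

23


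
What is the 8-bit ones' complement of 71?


71 ^ 255 = 184

184


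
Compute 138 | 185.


0b10001010 | 0b10111001 = 0b10111011 = 187

187


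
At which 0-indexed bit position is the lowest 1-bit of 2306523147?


0b10001001011110101100000000001011. Lowest set bit at position 0

0


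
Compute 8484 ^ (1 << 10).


8484 ^ (1 << 10) = 8484 ^ 1024 = 9508

9508


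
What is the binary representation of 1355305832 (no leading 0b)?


1355305832 = 1010000110010000101001101101000 in binary

1010000110010000101001101101000


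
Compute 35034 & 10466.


0b1000100011011010 & 0b10100011100010 = 0b100011000010 = 2242

2242


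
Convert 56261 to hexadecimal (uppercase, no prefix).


56261 = DBC5 hex

DBC5


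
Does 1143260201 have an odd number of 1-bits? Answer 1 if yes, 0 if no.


0b1000100001001001100010000101001 has 10 ones => parity 0

0


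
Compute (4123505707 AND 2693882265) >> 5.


Step 1: 4123505707 & 2693882265 = 2692816905
Step 2: 2692816905 >> 5 = 84150528

84150528


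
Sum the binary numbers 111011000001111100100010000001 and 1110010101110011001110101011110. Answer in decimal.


111011000001111100100010000001 + 1110010101110011001110101011110 = 10101101110000010110010111011111 = 2915132895

2915132895


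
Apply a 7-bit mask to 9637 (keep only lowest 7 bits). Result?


9637 & 127 = 37

37


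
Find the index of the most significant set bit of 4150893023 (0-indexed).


0b11110111011010011001100111011111. Highest set bit at position 31

31


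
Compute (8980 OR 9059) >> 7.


Step 1: 8980 | 9059 = 9079
Step 2: 9079 >> 7 = 70

70


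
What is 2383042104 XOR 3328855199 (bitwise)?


0b10001110000010100101011000111000 ^ 0b11000110011010100100110010011111 = 0b1001000011000000001101010100111 = 1214257831

1214257831


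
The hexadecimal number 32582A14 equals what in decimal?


32582A14 hex = 844638740 decimal

844638740


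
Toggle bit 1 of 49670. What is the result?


49670 ^ (1 << 1) = 49670 ^ 2 = 49668

49668


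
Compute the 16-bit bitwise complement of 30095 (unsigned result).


~0b111010110001111 = 0b1000101001110000 = 35440 (16-bit unsigned)

35440


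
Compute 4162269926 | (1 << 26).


4162269926 | (1 << 26) = 4162269926 | 67108864 = 4229378790

4229378790


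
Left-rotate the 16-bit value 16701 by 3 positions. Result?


Rotate 0b100000100111101 left by 3 (16-bit) = 0b100111101010 = 2538

2538


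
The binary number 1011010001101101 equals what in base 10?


1011010001101101 in decimal = 46189

46189


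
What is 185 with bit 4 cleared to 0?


185 & ~(1 << 4) = 169

169


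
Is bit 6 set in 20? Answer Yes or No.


0b10100, bit 6 = 0. No

No


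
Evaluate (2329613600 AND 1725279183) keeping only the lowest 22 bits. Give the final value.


Step 1: 2329613600 & 1725279183 = 47251712
Step 2: 47251712 & 4194303 = 1114368

1114368


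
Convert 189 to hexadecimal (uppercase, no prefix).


189 = BD hex

BD


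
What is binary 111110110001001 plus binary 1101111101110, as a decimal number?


111110110001001 + 1101111101110 = 1001100101110111 = 39287

39287


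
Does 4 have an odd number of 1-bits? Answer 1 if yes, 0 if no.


0b100 has 1 ones => parity 1

1


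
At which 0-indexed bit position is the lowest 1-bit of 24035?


0b101110111100011. Lowest set bit at position 0

0


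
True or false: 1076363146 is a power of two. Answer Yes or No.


0b1000000001001111111111110001010. Multiple bits set => No

No


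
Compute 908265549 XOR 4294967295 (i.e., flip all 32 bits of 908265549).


908265549 ^ 4294967295 = 3386701746

3386701746


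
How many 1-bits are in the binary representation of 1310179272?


0b1001110000101111011111111001000 has 18 set bits

18


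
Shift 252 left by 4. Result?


0b11111100 << 4 = 0b111111000000 = 4032

4032


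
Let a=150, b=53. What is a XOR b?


150 ^ 53 = 163

163


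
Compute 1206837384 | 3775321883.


0b1000111111011101110000010001000 | 0b11100001000001101101011100011011 = 0b11100111111011101111011110011011 = 3891197851

3891197851


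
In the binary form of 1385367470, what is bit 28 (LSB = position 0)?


0b1010010100100110000011110101110, position 28 = 1

1


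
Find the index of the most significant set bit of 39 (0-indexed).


0b100111. Highest set bit at position 5

5


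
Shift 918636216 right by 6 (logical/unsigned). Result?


0b110110110000010100011010111000 >> 6 = 0b110110110000010100011010 = 14353690

14353690


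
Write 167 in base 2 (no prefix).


167 = 10100111 in binary

10100111


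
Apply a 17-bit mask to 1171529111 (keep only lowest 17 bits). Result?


1171529111 & 131071 = 7575

7575


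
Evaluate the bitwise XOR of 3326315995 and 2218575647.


0b11000110010000111000110111011011 ^ 0b10000100001111001100011100011111 = 0b1000010011111110100101011000100 = 1115638468

1115638468


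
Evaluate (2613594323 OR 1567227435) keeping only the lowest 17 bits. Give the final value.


Step 1: 2613594323 | 1567227435 = 3756654331
Step 2: 3756654331 & 131071 = 130811

130811


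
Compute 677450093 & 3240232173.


0b101000011000010001000101101101 & 0b11000001001000100000010011101101 = 0b1000000000000001101101 = 2097261

2097261


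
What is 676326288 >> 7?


0b101000010011111110101110010000 >> 7 = 0b10100001001111111010111 = 5283799

5283799


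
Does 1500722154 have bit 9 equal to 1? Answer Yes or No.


0b1011001011100110011001111101010, bit 9 = 1. Yes

Yes


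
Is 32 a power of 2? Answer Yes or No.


0b100000. Only one bit set => Yes

Yes


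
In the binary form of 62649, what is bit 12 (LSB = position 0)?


0b1111010010111001, position 12 = 1

1


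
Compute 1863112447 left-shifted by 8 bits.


0b1101111000011001101011011111111 << 8 = 0b110111100001100110101101111111100000000 = 476956786432

476956786432


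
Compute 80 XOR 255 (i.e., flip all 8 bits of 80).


80 ^ 255 = 175

175


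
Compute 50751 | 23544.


0b1100011000111111 | 0b101101111111000 = 0b1101111111111111 = 57343

57343


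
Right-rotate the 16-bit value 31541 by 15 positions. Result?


Rotate 0b111101100110101 right by 15 (16-bit) = 0b1111011001101010 = 63082

63082


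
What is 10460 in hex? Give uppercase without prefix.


10460 = 28DC hex

28DC


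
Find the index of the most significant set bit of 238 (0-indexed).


0b11101110. Highest set bit at position 7

7


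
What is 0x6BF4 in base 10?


6BF4 hex = 27636 decimal

27636


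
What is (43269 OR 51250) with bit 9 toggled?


Step 1: 43269 | 51250 = 59703
Step 2: 59703 ^ (1 << 9) = 59703 ^ 512 = 60215

60215


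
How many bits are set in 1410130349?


0b1010100000011001110000110101101 has 14 set bits

14


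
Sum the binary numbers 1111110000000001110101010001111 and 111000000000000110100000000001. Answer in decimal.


1111110000000001110101010001111 + 111000000000000110100000000001 = 10110110000000010101001010010000 = 3053539984

3053539984


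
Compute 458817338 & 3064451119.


0b11011010110001111111100111010 & 0b10110110101001111101000000101111 = 0b10010000000001101000000101010 = 302043178

302043178


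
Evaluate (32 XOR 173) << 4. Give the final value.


Step 1: 32 ^ 173 = 141
Step 2: 141 << 4 = 2256

2256


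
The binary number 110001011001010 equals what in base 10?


110001011001010 in decimal = 25290

25290


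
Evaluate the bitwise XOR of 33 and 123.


0b100001 ^ 0b1111011 = 0b1011010 = 90

90


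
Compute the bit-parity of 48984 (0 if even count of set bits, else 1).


0b1011111101011000 has 10 ones => parity 0

0


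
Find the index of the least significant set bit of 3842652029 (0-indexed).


0b11100101000010100011011101111101. Lowest set bit at position 0

0


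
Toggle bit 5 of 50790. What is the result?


50790 ^ (1 << 5) = 50790 ^ 32 = 50758

50758


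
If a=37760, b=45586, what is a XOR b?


37760 ^ 45586 = 8594

8594


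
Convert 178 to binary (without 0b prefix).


178 = 10110010 in binary

10110010


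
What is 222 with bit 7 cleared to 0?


222 & ~(1 << 7) = 94

94


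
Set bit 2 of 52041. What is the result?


52041 | (1 << 2) = 52041 | 4 = 52045

52045


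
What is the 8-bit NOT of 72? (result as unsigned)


~0b1001000 = 0b10110111 = 183 (8-bit unsigned)

183


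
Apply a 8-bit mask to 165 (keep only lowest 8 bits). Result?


165 & 255 = 165

165


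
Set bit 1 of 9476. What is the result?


9476 | (1 << 1) = 9476 | 2 = 9478

9478


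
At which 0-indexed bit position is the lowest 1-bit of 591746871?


0b100011010001010101011100110111. Lowest set bit at position 0

0


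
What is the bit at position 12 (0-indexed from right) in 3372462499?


0b11001001000000111011000110100011, position 12 = 1

1


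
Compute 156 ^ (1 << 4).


156 ^ (1 << 4) = 156 ^ 16 = 140

140


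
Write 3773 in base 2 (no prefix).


3773 = 111010111101 in binary

111010111101


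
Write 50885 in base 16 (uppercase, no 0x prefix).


50885 = C6C5 hex

C6C5


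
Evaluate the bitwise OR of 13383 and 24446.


0b11010001000111 | 0b101111101111110 = 0b111111101111111 = 32639

32639


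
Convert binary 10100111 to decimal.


10100111 in decimal = 167

167


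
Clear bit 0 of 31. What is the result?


31 & ~(1 << 0) = 30

30


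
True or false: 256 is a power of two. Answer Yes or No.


0b100000000. Only one bit set => Yes

Yes


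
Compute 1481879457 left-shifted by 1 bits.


0b1011000010100111010111110100001 << 1 = 0b10110000101001110101111101000010 = 2963758914

2963758914


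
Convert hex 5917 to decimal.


5917 hex = 22807 decimal

22807


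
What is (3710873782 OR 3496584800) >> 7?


Step 1: 3710873782 | 3496584800 = 3715102454
Step 2: 3715102454 >> 7 = 29024237

29024237


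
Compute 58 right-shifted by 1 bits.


0b111010 >> 1 = 0b11101 = 29

29


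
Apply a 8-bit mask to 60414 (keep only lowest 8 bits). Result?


60414 & 255 = 254

254


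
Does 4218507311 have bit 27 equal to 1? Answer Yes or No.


0b11111011011100010101000000101111, bit 27 = 1. Yes

Yes


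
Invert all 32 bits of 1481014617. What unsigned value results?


1481014617 ^ 4294967295 = 2813952678

2813952678


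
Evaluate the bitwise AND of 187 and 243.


0b10111011 & 0b11110011 = 0b10110011 = 179

179


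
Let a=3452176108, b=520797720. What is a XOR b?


3452176108 ^ 520797720 = 3536763124

3536763124


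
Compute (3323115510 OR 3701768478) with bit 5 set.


Step 1: 3323115510 | 3701768478 = 3736516606
Step 2: 3736516606 | (1 << 5) = 3736516606 | 32 = 3736516606

3736516606


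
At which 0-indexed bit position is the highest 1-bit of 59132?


0b1110011011111100. Highest set bit at position 15

15


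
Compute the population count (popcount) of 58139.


0b1110001100011011 has 9 set bits

9


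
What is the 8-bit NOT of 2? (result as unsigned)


~0b10 = 0b11111101 = 253 (8-bit unsigned)

253


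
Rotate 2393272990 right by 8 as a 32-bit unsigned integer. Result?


Rotate 0b10001110101001100111001010011110 right by 8 (32-bit) = 0b10011110100011101010011001110010 = 2660148850

2660148850


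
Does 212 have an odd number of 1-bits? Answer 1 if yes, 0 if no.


0b11010100 has 4 ones => parity 0

0


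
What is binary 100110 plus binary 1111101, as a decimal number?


100110 + 1111101 = 10100011 = 163

163


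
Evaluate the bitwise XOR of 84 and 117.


0b1010100 ^ 0b1110101 = 0b100001 = 33

33


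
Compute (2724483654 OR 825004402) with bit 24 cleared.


Step 1: 2724483654 | 825004402 = 3010253686
Step 2: 3010253686 & ~(1 << 24) = 2993476470

2993476470


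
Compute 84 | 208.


0b1010100 | 0b11010000 = 0b11010100 = 212

212


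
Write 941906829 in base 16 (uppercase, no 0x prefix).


941906829 = 38245B8D hex

38245B8D


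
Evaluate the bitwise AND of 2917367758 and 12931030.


0b10101101111000110111111111001110 & 0b110001010100111111010110 = 0b110000010100111111000110 = 12668870

12668870


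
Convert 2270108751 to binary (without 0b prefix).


2270108751 = 10000111010011110001110001001111 in binary

10000111010011110001110001001111


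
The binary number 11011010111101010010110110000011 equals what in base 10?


11011010111101010010110110000011 in decimal = 3673501059

3673501059


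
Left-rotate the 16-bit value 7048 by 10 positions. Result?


Rotate 0b1101110001000 left by 10 (16-bit) = 0b10000001101110 = 8302

8302


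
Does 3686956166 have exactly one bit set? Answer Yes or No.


0b11011011110000100111110010000110. Multiple bits set => No

No


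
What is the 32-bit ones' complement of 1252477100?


1252477100 ^ 4294967295 = 3042490195

3042490195


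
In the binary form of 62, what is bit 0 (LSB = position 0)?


0b111110, position 0 = 0

0


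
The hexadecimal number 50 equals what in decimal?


50 hex = 80 decimal

80


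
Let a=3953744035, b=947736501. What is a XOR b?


3953744035 ^ 947736501 = 3553892118

3553892118


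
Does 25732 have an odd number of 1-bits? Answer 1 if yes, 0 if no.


0b110010010000100 has 5 ones => parity 1

1


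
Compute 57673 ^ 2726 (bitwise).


0b1110000101001001 ^ 0b101010100110 = 0b1110101111101111 = 60399

60399


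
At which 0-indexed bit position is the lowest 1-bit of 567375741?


0b100001110100010111011101111101. Lowest set bit at position 0

0


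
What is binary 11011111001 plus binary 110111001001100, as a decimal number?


11011111001 + 110111001001100 = 111010101000101 = 30021

30021


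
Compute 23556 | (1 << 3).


23556 | (1 << 3) = 23556 | 8 = 23564

23564


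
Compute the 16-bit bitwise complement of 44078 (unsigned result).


~0b1010110000101110 = 0b101001111010001 = 21457 (16-bit unsigned)

21457


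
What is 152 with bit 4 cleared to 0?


152 & ~(1 << 4) = 136

136


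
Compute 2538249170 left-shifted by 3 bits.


0b10010111010010101001101111010010 << 3 = 0b10010111010010101001101111010010000 = 20305993360

20305993360


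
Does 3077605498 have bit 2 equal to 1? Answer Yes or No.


0b10110111011100001000100001111010, bit 2 = 0. No

No


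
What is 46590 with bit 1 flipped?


46590 ^ (1 << 1) = 46590 ^ 2 = 46588

46588


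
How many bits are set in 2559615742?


0b10011000100100001010001011111110 has 15 set bits

15


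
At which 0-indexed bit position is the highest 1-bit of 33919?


0b1000010001111111. Highest set bit at position 15

15


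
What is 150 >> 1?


0b10010110 >> 1 = 0b1001011 = 75

75


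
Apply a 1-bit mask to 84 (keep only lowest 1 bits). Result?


84 & 1 = 0

0


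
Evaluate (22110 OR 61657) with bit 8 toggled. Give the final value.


Step 1: 22110 | 61657 = 63199
Step 2: 63199 ^ (1 << 8) = 63199 ^ 256 = 63455

63455


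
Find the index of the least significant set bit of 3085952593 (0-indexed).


0b10110111111011111110011001010001. Lowest set bit at position 0

0


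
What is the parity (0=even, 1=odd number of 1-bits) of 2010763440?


0b1110111110110011101000010110000 has 17 ones => parity 1

1


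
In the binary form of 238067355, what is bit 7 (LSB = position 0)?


0b1110001100001001111010011011, position 7 = 1

1


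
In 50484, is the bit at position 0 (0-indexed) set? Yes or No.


0b1100010100110100, bit 0 = 0. No

No


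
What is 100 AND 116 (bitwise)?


0b1100100 & 0b1110100 = 0b1100100 = 100

100


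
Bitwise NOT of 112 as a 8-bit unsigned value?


~0b1110000 = 0b10001111 = 143 (8-bit unsigned)

143


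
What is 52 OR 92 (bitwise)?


0b110100 | 0b1011100 = 0b1111100 = 124

124


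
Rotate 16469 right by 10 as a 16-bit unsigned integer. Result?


Rotate 0b100000001010101 right by 10 (16-bit) = 0b1010101010000 = 5456

5456


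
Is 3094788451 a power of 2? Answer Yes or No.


0b10111000011101101011100101100011. Multiple bits set => No

No


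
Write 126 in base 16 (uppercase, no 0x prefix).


126 = 7E hex

7E


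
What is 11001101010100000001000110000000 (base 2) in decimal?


11001101010100000001000110000000 in decimal = 3444576640

3444576640


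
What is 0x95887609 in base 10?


95887609 hex = 2508748297 decimal

2508748297


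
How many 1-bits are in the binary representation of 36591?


0b1000111011101111 has 11 set bits

11


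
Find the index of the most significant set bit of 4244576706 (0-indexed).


0b11111100111111110001100111000010. Highest set bit at position 31

31


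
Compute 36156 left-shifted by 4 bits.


0b1000110100111100 << 4 = 0b10001101001111000000 = 578496

578496


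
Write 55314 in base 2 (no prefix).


55314 = 1101100000010010 in binary

1101100000010010


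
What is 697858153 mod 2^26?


697858153 & 67108863 = 26769513

26769513


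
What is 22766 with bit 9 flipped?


22766 ^ (1 << 9) = 22766 ^ 512 = 23278

23278


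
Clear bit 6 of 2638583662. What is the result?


2638583662 & ~(1 << 6) = 2638583598

2638583598


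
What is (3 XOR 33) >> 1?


Step 1: 3 ^ 33 = 34
Step 2: 34 >> 1 = 17

17


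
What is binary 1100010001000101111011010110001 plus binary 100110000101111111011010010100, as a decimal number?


1100010001000101111011010110001 + 100110000101111111011010010100 = 10001000001110101110110101000101 = 2285563205

2285563205


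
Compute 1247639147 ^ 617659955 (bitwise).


0b1001010010111010111011001101011 ^ 0b100100110100001011111000110011 = 0b1101110100011011100100001011000 = 1854785624

1854785624


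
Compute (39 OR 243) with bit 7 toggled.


Step 1: 39 | 243 = 247
Step 2: 247 ^ (1 << 7) = 247 ^ 128 = 119

119


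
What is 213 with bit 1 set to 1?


213 | (1 << 1) = 213 | 2 = 215

215


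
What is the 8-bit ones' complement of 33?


33 ^ 255 = 222

222


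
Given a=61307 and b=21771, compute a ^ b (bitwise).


61307 ^ 21771 = 47728

47728


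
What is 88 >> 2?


0b1011000 >> 2 = 0b10110 = 22

22


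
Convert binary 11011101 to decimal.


11011101 in decimal = 221

221


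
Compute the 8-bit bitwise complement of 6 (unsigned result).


~0b110 = 0b11111001 = 249 (8-bit unsigned)

249


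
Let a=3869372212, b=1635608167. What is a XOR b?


3869372212 ^ 1635608167 = 2279377235

2279377235


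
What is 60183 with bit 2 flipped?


60183 ^ (1 << 2) = 60183 ^ 4 = 60179

60179


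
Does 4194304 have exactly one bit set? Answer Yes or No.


0b10000000000000000000000. Only one bit set => Yes

Yes


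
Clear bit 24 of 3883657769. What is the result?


3883657769 & ~(1 << 24) = 3866880553

3866880553


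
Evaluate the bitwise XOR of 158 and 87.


0b10011110 ^ 0b1010111 = 0b11001001 = 201

201


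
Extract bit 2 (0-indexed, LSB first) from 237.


0b11101101, position 2 = 1

1


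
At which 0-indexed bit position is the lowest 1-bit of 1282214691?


0b1001100011011010000101100100011. Lowest set bit at position 0

0


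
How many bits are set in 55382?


0b1101100001010110 has 8 set bits

8


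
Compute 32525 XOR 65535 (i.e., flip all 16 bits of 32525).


32525 ^ 65535 = 33010

33010


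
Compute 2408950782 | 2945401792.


0b10001111100101011010101111111110 | 0b10101111100011110100001111000000 = 0b10101111100111111110101111111110 = 2946493438

2946493438


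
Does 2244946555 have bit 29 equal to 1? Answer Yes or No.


0b10000101110011110010101001111011, bit 29 = 0. No

No


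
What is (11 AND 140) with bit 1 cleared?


Step 1: 11 & 140 = 8
Step 2: 8 & ~(1 << 1) = 8

8


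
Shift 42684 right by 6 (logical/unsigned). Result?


0b1010011010111100 >> 6 = 0b1010011010 = 666

666


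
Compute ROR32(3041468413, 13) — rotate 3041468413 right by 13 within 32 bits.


Rotate 0b10110101010010010001111111111101 right by 13 (32-bit) = 0b11111111111011011010101001001000 = 4293765704

4293765704


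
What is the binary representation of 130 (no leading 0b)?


130 = 10000010 in binary

10000010


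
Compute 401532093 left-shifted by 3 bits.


0b10111111011101110010010111101 << 3 = 0b10111111011101110010010111101000 = 3212256744

3212256744


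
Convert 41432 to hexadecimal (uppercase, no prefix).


41432 = A1D8 hex

A1D8


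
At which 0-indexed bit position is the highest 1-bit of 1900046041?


0b1110001010000000110011011011001. Highest set bit at position 30

30


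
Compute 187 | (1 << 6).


187 | (1 << 6) = 187 | 64 = 251

251


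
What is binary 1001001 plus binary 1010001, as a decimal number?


1001001 + 1010001 = 10011010 = 154

154


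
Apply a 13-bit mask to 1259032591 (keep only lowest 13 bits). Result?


1259032591 & 8191 = 4111

4111


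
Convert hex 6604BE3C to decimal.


6604BE3C hex = 1711586876 decimal

1711586876


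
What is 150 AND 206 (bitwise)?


0b10010110 & 0b11001110 = 0b10000110 = 134

134


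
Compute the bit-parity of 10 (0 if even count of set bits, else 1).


0b1010 has 2 ones => parity 0

0


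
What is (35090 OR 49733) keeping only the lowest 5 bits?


Step 1: 35090 | 49733 = 52055
Step 2: 52055 & 31 = 23

23


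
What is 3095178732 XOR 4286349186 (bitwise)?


0b10111000011111001010110111101100 ^ 0b11111111011111000111111110000010 = 0b1000111000000001101001001101110 = 1191236206

1191236206


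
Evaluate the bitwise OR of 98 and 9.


0b1100010 | 0b1001 = 0b1101011 = 107

107


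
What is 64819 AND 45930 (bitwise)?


0b1111110100110011 & 0b1011001101101010 = 0b1011000100100010 = 45346

45346


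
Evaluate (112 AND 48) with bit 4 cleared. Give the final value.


Step 1: 112 & 48 = 48
Step 2: 48 & ~(1 << 4) = 32

32


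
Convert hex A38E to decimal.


A38E hex = 41870 decimal

41870


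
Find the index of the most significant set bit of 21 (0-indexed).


0b10101. Highest set bit at position 4

4


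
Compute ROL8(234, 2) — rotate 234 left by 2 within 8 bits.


Rotate 0b11101010 left by 2 (8-bit) = 0b10101011 = 171

171


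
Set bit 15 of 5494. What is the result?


5494 | (1 << 15) = 5494 | 32768 = 38262

38262


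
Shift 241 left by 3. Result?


0b11110001 << 3 = 0b11110001000 = 1928

1928


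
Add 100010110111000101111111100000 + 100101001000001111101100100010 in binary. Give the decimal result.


100010110111000101111111100000 + 100101001000001111101100100010 = 1000111111111010101101100000010 = 1207786242

1207786242


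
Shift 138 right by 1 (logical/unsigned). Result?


0b10001010 >> 1 = 0b1000101 = 69

69


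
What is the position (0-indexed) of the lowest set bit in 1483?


0b10111001011. Lowest set bit at position 0

0


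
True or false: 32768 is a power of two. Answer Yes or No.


0b1000000000000000. Only one bit set => Yes

Yes


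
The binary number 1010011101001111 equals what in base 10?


1010011101001111 in decimal = 42831

42831


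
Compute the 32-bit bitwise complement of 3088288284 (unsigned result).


~0b10111000000100111000101000011100 = 0b1000111111011000111010111100011 = 1206679011 (32-bit unsigned)

1206679011


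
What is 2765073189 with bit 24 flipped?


2765073189 ^ (1 << 24) = 2765073189 ^ 16777216 = 2781850405

2781850405


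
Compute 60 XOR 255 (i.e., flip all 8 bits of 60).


60 ^ 255 = 195

195


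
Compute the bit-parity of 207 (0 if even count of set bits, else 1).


0b11001111 has 6 ones => parity 0

0


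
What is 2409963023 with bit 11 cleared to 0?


2409963023 & ~(1 << 11) = 2409960975

2409960975


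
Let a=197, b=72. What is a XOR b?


197 ^ 72 = 141

141


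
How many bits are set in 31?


0b11111 has 5 set bits

5


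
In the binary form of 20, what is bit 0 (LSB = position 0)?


0b10100, position 0 = 0

0


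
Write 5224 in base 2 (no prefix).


5224 = 1010001101000 in binary

1010001101000


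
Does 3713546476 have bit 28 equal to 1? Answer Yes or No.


0b11011101010110000011100011101100, bit 28 = 1. Yes

Yes


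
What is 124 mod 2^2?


124 & 3 = 0

0


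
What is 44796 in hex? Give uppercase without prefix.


44796 = AEFC hex

AEFC


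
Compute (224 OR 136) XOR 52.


Step 1: 224 | 136 = 232
Step 2: 232 ^ 52 = 220

220


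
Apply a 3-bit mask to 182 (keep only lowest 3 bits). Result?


182 & 7 = 6

6


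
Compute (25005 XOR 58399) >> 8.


Step 1: 25005 ^ 58399 = 34226
Step 2: 34226 >> 8 = 133

133


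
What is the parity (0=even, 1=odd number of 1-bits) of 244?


0b11110100 has 5 ones => parity 1

1


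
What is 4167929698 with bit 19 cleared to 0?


4167929698 & ~(1 << 19) = 4167405410

4167405410


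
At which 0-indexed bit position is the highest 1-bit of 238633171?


0b1110001110010100000011010011. Highest set bit at position 27

27


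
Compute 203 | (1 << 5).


203 | (1 << 5) = 203 | 32 = 235

235


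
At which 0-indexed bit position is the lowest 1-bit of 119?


0b1110111. Lowest set bit at position 0

0


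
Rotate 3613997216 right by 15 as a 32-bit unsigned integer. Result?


Rotate 0b11010111011010010011100010100000 right by 15 (32-bit) = 0b1110001010000011010111011010010 = 1900130002

1900130002


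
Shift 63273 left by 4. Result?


0b1111011100101001 << 4 = 0b11110111001010010000 = 1012368

1012368


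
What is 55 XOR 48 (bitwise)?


0b110111 ^ 0b110000 = 0b111 = 7

7


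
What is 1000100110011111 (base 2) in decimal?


1000100110011111 in decimal = 35231

35231


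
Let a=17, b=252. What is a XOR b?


17 ^ 252 = 237

237


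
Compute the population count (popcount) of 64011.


0b1111101000001011 has 9 set bits

9


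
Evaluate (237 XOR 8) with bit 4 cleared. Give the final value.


Step 1: 237 ^ 8 = 229
Step 2: 229 & ~(1 << 4) = 229

229


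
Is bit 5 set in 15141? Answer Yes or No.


0b11101100100101, bit 5 = 1. Yes

Yes


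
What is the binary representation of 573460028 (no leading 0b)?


573460028 = 100010001011100100111000111100 in binary

100010001011100100111000111100


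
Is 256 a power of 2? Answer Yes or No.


0b100000000. Only one bit set => Yes

Yes


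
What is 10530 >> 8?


0b10100100100010 >> 8 = 0b101001 = 41

41


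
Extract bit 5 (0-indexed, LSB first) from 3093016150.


0b10111000010110111010111001010110, position 5 = 0

0


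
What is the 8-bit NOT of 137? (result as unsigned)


~0b10001001 = 0b1110110 = 118 (8-bit unsigned)

118


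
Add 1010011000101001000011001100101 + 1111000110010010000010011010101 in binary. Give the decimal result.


1010011000101001000011001100101 + 1111000110010010000010011010101 = 11001011110111011000101100111010 = 3420293946

3420293946


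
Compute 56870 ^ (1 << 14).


56870 ^ (1 << 14) = 56870 ^ 16384 = 40486

40486


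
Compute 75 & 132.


0b1001011 & 0b10000100 = 0b0 = 0

0


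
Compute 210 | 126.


0b11010010 | 0b1111110 = 0b11111110 = 254

254


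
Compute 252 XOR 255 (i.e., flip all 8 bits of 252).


252 ^ 255 = 3

3


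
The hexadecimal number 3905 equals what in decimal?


3905 hex = 14597 decimal

14597


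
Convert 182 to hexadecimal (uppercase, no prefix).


182 = B6 hex

B6


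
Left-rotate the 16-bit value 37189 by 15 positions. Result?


Rotate 0b1001000101000101 left by 15 (16-bit) = 0b1100100010100010 = 51362

51362


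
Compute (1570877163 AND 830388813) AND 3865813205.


Step 1: 1570877163 & 830388813 = 287353417
Step 2: 287353417 & 3865813205 = 2138177

2138177


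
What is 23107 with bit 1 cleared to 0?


23107 & ~(1 << 1) = 23105

23105


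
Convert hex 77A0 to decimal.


77A0 hex = 30624 decimal

30624


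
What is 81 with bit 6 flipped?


81 ^ (1 << 6) = 81 ^ 64 = 17

17


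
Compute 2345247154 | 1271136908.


0b10001011110010011010000110110010 | 0b1001011110001000000001010001100 = 0b11001011110011011010001110111110 = 3419251646

3419251646


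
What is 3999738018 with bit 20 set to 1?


3999738018 | (1 << 20) = 3999738018 | 1048576 = 4000786594

4000786594


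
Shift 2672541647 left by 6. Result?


0b10011111010010111011111111001111 << 6 = 0b10011111010010111011111111001111000000 = 171042665408

171042665408


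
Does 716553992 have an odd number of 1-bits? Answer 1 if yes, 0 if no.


0b101010101101011011111100001000 has 16 ones => parity 0

0


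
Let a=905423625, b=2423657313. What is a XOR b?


905423625 ^ 2423657313 = 2776741992

2776741992


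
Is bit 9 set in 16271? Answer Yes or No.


0b11111110001111, bit 9 = 1. Yes

Yes


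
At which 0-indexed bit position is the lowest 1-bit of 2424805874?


0b10010000100001111001100111110010. Lowest set bit at position 1

1


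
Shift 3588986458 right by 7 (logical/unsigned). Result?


0b11010101111010111001011001011010 >> 7 = 0b1101010111101011100101100 = 28038956

28038956


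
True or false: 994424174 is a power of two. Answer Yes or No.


0b111011010001011011010101101110. Multiple bits set => No

No


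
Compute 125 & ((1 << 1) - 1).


125 & 1 = 1

1


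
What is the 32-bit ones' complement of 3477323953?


3477323953 ^ 4294967295 = 817643342

817643342


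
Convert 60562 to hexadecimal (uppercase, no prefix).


60562 = EC92 hex

EC92


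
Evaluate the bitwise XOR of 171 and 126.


0b10101011 ^ 0b1111110 = 0b11010101 = 213

213


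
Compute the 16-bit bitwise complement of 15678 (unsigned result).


~0b11110100111110 = 0b1100001011000001 = 49857 (16-bit unsigned)

49857


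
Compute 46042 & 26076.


0b1011001111011010 & 0b110010111011100 = 0b10000111011000 = 8664

8664


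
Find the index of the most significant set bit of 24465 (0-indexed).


0b101111110010001. Highest set bit at position 14

14


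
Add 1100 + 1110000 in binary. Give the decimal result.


1100 + 1110000 = 1111100 = 124

124


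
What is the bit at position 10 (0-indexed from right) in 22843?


0b101100100111011, position 10 = 0

0


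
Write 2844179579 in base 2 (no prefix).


2844179579 = 10101001100001101011110001111011 in binary

10101001100001101011110001111011


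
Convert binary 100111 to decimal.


100111 in decimal = 39

39


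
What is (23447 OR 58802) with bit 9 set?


Step 1: 23447 | 58802 = 65463
Step 2: 65463 | (1 << 9) = 65463 | 512 = 65463

65463


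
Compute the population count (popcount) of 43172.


0b1010100010100100 has 6 set bits

6


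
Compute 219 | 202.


0b11011011 | 0b11001010 = 0b11011011 = 219

219


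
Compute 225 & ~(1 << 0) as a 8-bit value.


225 & ~(1 << 0) = 224

224


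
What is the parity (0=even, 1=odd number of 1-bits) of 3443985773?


0b11001101010001110000110101101101 has 17 ones => parity 1

1


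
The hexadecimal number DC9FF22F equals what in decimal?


DC9FF22F hex = 3701469743 decimal

3701469743


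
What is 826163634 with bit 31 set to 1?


826163634 | (1 << 31) = 826163634 | 2147483648 = 2973647282

2973647282


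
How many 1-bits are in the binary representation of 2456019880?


0b10010010011000111110001110101000 has 15 set bits

15


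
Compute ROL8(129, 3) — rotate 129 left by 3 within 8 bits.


Rotate 0b10000001 left by 3 (8-bit) = 0b1100 = 12

12


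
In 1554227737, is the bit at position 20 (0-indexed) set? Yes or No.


0b1011100101000111010001000011001, bit 20 = 0. No

No


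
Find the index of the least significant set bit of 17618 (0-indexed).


0b100010011010010. Lowest set bit at position 1

1


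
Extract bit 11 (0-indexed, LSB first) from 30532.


0b111011101000100, position 11 = 0

0


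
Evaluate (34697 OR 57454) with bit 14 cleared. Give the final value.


Step 1: 34697 | 57454 = 59375
Step 2: 59375 & ~(1 << 14) = 42991

42991


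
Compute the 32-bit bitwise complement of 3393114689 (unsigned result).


~0b11001010001111101101001001000001 = 0b110101110000010010110110111110 = 901852606 (32-bit unsigned)

901852606


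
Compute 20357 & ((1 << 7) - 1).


20357 & 127 = 5

5


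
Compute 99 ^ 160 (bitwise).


0b1100011 ^ 0b10100000 = 0b11000011 = 195

195


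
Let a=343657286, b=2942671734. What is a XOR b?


343657286 ^ 2942671734 = 3139326000

3139326000


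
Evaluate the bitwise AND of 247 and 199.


0b11110111 & 0b11000111 = 0b11000111 = 199

199


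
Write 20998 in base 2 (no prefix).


20998 = 101001000000110 in binary

101001000000110


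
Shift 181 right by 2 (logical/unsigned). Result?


0b10110101 >> 2 = 0b101101 = 45

45


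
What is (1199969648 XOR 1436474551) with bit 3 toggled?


Step 1: 1199969648 ^ 1436474551 = 303614407
Step 2: 303614407 ^ (1 << 3) = 303614407 ^ 8 = 303614415

303614415


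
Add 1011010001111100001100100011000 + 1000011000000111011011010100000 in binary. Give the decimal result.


1011010001111100001100100011000 + 1000011000000111011011010100000 = 10011101010000011100111110111000 = 2638335928

2638335928


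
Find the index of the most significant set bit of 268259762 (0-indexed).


0b1111111111010101000110110010. Highest set bit at position 27

27


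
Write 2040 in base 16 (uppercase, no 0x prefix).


2040 = 7F8 hex

7F8


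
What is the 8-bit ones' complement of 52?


52 ^ 255 = 203

203


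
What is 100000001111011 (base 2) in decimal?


100000001111011 in decimal = 16507

16507


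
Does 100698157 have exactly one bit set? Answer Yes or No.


0b110000000001000100000101101. Multiple bits set => No

No


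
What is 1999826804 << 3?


0b1110111001100101110111101110100 << 3 = 0b1110111001100101110111101110100000 = 15998614432

15998614432


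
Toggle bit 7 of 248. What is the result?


248 ^ (1 << 7) = 248 ^ 128 = 120

120


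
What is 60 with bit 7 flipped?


60 ^ (1 << 7) = 60 ^ 128 = 188

188


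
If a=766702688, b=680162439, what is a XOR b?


766702688 ^ 680162439 = 87589095

87589095


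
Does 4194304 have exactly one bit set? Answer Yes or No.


0b10000000000000000000000. Only one bit set => Yes

Yes


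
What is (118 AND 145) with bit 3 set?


Step 1: 118 & 145 = 16
Step 2: 16 | (1 << 3) = 16 | 8 = 24

24


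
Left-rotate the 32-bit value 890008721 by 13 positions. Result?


Rotate 0b110101000011000111010010010001 left by 13 (32-bit) = 0b10001110100100100010011010100001 = 2391942817

2391942817


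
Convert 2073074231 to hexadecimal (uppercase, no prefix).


2073074231 = 7B909A37 hex

7B909A37


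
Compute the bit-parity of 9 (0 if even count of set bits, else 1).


0b1001 has 2 ones => parity 0

0


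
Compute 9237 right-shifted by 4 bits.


0b10010000010101 >> 4 = 0b1001000001 = 577

577


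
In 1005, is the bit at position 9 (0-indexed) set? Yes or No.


0b1111101101, bit 9 = 1. Yes

Yes


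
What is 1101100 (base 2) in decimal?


1101100 in decimal = 108

108


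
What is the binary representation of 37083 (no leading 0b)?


37083 = 1001000011011011 in binary

1001000011011011


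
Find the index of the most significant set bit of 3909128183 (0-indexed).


0b11101001000000001000111111110111. Highest set bit at position 31

31


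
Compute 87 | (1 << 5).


87 | (1 << 5) = 87 | 32 = 119

119


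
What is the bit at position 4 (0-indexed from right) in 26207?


0b110011001011111, position 4 = 1

1


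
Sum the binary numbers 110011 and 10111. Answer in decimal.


110011 + 10111 = 1001010 = 74

74


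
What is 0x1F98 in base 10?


1F98 hex = 8088 decimal

8088
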